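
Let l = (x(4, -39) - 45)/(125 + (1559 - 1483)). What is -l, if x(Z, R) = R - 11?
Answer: 95/201 ≈ 0.47264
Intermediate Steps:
x(Z, R) = -11 + R
l = -95/201 (l = ((-11 - 39) - 45)/(125 + (1559 - 1483)) = (-50 - 45)/(125 + 76) = -95/201 ≈ -0.47264)
-l = -1*(-95/201) = 95/201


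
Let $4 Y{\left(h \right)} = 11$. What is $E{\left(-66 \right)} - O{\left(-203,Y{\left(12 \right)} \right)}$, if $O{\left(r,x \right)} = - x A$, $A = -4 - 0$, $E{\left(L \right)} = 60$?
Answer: $49$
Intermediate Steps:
$A = -4$ ($A = -4 + 0 = -4$)
$Y{\left(h \right)} = \frac{11}{4}$ ($Y{\left(h \right)} = \frac{1}{4} \cdot 11 = \frac{11}{4}$)
$O{\left(r,x \right)} = 4 x$ ($O{\left(r,x \right)} = - x \left(-4\right) = 4 x$)
$E{\left(-66 \right)} - O{\left(-203,Y{\left(12 \right)} \right)} = 60 - 4 \cdot \frac{11}{4} = 60 - 11 = 49$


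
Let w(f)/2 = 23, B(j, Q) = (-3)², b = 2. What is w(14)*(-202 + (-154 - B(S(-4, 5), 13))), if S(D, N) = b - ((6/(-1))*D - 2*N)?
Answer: -16790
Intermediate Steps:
S(D, N) = 2 + 2*N + 6*D (S(D, N) = 2 - ((6/(-1))*D - 2*N) = 2 - ((6*(-1))*D - 2*N) = 2 - (-6*D - 2*N) = 2 + (2*N + 6*D) = 2 + 2*N + 6*D)
B(j, Q) = 9
w(f) = 46 (w(f) = 2*23 = 46)
w(14)*(-202 + (-154 - B(S(-4, 5), 13))) = 46*(-202 + (-154 - 1*9)) = 46*(-202 + (-154 - 9)) = 46*(-202 - 163) = 46*(-365) = -16790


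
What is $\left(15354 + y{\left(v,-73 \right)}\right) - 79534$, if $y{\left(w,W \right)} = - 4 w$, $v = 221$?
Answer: $-65064$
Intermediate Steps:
$\left(15354 + y{\left(v,-73 \right)}\right) - 79534 = \left(15354 - 884\right) - 79534 = 14470 - 79534 = -65064$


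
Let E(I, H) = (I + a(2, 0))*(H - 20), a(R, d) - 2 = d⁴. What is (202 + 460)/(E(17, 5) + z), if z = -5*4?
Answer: -662/305 ≈ -2.1705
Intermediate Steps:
a(R, d) = 2 + d⁴
E(I, H) = (-20 + H)*(2 + I) (E(I, H) = (I + (2 + 0⁴))*(H - 20) = (I + (2 + 0))*(-20 + H) = (I + 2)*(-20 + H) = (2 + I)*(-20 + H) = (-20 + H)*(2 + I))
z = -20
(202 + 460)/(E(17, 5) + z) = (202 + 460)/((-40 - 20*17 + 2*5 + 5*17) - 20) = 662/((-40 - 340 + 10 + 85) - 20) = 662/(-285 - 20) = 662/(-305) = 662*(-1/305) = -662/305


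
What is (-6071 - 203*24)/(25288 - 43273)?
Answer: 10943/17985 ≈ 0.60845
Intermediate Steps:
(-6071 - 203*24)/(25288 - 43273) = (-6071 - 4872)/(-17985) = -10943*(-1/17985) = 10943/17985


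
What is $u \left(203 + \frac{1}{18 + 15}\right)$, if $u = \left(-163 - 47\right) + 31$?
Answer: $- \frac{1199300}{33} \approx -36342.0$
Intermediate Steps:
$u = -179$ ($u = -210 + 31 = -179$)
$u \left(203 + \frac{1}{18 + 15}\right) = - 179 \left(203 + \frac{1}{18 + 15}\right) = - 179 \left(203 + \frac{1}{33}\right) = \left(-179\right) \frac{6700}{33} = - \frac{1199300}{33}$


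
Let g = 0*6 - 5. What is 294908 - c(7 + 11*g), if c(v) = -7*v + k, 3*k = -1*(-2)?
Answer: 883714/3 ≈ 2.9457e+5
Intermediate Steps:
g = -5 (g = 0 - 5 = -5)
k = 2/3 (k = (-1*(-2))/3 = (1/3)*2 = 2/3 ≈ 0.66667)
c(v) = 2/3 - 7*v (c(v) = -7*v + 2/3 = 2/3 - 7*v)
294908 - c(7 + 11*g) = 294908 - (2/3 - 7*(7 + 11*(-5))) = 294908 - (2/3 - 7*(7 - 55)) = 294908 - (2/3 - 7*(-48)) = 294908 - (2/3 + 336) = 294908 - 1*1010/3 = 294908 - 1010/3 = 883714/3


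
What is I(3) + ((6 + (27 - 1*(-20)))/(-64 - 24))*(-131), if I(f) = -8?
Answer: 6239/88 ≈ 70.898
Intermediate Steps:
I(3) + ((6 + (27 - 1*(-20)))/(-64 - 24))*(-131) = -8 + ((6 + (27 - 1*(-20)))/(-64 - 24))*(-131) = -8 + ((6 + (27 + 20))/(-88))*(-131) = -8 + ((6 + 47)*(-1/88))*(-131) = -8 + (53*(-1/88))*(-131) = -8 - 53/88*(-131) = -8 + 6943/88 = 6239/88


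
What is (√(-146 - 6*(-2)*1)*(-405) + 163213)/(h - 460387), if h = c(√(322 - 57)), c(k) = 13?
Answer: -163213/460374 + 135*I*√134/153458 ≈ -0.35452 + 0.010183*I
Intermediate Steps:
h = 13
(√(-146 - 6*(-2)*1)*(-405) + 163213)/(h - 460387) = (√(-146 - 6*(-2)*1)*(-405) + 163213)/(13 - 460387) = (√(-146 + 12*1)*(-405) + 163213)/(-460374) = (√(-146 + 12)*(-405) + 163213)*(-1/460374) = (√(-134)*(-405) + 163213)*(-1/460374) = ((I*√134)*(-405) + 163213)*(-1/460374) = (-405*I*√134 + 163213)*(-1/460374) = (163213 - 405*I*√134)*(-1/460374) = -163213/460374 + 135*I*√134/153458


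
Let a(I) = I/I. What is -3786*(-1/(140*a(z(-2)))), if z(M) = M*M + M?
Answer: 1893/70 ≈ 27.043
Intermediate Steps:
z(M) = M + M² (z(M) = M² + M = M + M²)
a(I) = 1
-3786*(-1/(140*a(z(-2)))) = -3786/((7*(-20))*1) = -3786/((-140*1)) = -3786/(-140) = -3786*(-1/140) = 1893/70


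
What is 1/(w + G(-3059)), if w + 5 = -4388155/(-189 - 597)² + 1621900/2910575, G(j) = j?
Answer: -71925663708/220851035637581 ≈ -0.00032568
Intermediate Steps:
w = -830430354809/71925663708 (w = -5 + (-4388155/(-189 - 597)² + 1621900/2910575) = -5 + (-4388155/((-786)²) + 1621900*(1/2910575)) = -5 + (-4388155/617796 + 64876/116423) = -5 - 470802036269/71925663708 = -830430354809/71925663708 ≈ -11.546)
1/(w + G(-3059)) = 1/(-830430354809/71925663708 - 3059) = 1/(-220851035637581/71925663708) = -71925663708/220851035637581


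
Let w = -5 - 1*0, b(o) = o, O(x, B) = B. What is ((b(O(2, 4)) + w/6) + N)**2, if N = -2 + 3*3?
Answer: 3721/36 ≈ 103.36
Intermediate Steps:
N = 7 (N = -2 + 9 = 7)
w = -5 (w = -5 + 0 = -5)
((b(O(2, 4)) + w/6) + N)**2 = ((4 - 5/6) + 7)**2 = (19/6 + 7)**2 = (61/6)**2 = 3721/36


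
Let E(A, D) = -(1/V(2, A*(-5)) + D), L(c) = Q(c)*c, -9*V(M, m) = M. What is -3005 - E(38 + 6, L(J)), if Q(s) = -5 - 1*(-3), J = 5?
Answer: -6039/2 ≈ -3019.5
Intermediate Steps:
V(M, m) = -M/9
Q(s) = -2 (Q(s) = -5 + 3 = -2)
L(c) = -2*c
E(A, D) = 9/2 - D (E(A, D) = -(1/(-⅑*2) + D) = -(1/(-2/9) + D) = -(-9/2 + D) = 9/2 - D)
-3005 - E(38 + 6, L(J)) = -3005 - (9/2 - (-2)*5) = -3005 - (9/2 - 1*(-10)) = -3005 - (9/2 + 10) = -3005 - 1*29/2 = -3005 - 29/2 = -6039/2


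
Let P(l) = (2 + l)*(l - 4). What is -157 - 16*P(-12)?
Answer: -2717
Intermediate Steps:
P(l) = (-4 + l)*(2 + l) (P(l) = (2 + l)*(-4 + l) = (-4 + l)*(2 + l))
-157 - 16*P(-12) = -157 - 16*(-8 + (-12)**2 - 2*(-12)) = -157 - 16*(-8 + 144 + 24) = -157 - 16*160 = -157 - 2560 = -2717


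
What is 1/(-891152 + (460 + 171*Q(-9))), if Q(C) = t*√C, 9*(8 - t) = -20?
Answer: -222673/198339934600 - 1311*I/198339934600 ≈ -1.1227e-6 - 6.6099e-9*I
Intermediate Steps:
t = 92/9 (t = 8 - ⅑*(-20) = 8 + 20/9 = 92/9 ≈ 10.222)
Q(C) = 92*√C/9
1/(-891152 + (460 + 171*Q(-9))) = 1/(-891152 + (460 + 171*(92*√(-9)/9))) = 1/(-891152 + (460 + 171*(92*(3*I)/9))) = 1/(-891152 + (460 + 171*(92*I/3))) = 1/(-891152 + (460 + 5244*I)) = 1/(-890692 + 5244*I) = (-890692 - 5244*I)/793359738400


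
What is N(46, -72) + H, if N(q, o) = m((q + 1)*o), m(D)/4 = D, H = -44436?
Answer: -57972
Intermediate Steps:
m(D) = 4*D
N(q, o) = 4*o*(1 + q) (N(q, o) = 4*((q + 1)*o) = 4*((1 + q)*o) = 4*(o*(1 + q)) = 4*o*(1 + q))
N(46, -72) + H = 4*(-72)*(1 + 46) - 44436 = 4*(-72)*47 - 44436 = -13536 - 44436 = -57972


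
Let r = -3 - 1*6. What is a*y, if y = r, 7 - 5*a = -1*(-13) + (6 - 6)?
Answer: 54/5 ≈ 10.800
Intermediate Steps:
r = -9 (r = -3 - 6 = -9)
a = -6/5 (a = 7/5 - (-1*(-13) + (6 - 6))/5 = 7/5 - (13 + 0)/5 = 7/5 - ⅕*13 = 7/5 - 13/5 = -6/5 ≈ -1.2000)
y = -9
a*y = -6/5*(-9) = 54/5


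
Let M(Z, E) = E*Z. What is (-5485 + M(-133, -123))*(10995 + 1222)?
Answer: 132847658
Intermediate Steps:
(-5485 + M(-133, -123))*(10995 + 1222) = (-5485 - 123*(-133))*(10995 + 1222) = (-5485 + 16359)*12217 = 10874*12217 = 132847658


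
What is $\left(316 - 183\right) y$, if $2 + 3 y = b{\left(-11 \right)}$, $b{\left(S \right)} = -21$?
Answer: $- \frac{3059}{3} \approx -1019.7$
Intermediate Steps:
$y = - \frac{23}{3}$ ($y = - \frac{2}{3} + \frac{1}{3} \left(-21\right) = - \frac{2}{3} - 7 = - \frac{23}{3} \approx -7.6667$)
$\left(316 - 183\right) y = \left(316 - 183\right) \left(- \frac{23}{3}\right) = 133 \left(- \frac{23}{3}\right) = - \frac{3059}{3}$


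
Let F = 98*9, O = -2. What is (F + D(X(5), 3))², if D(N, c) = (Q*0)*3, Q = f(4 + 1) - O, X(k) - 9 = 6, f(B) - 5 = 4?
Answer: 777924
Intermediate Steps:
f(B) = 9 (f(B) = 5 + 4 = 9)
X(k) = 15 (X(k) = 9 + 6 = 15)
Q = 11 (Q = 9 - 1*(-2) = 9 + 2 = 11)
F = 882
D(N, c) = 0 (D(N, c) = (11*0)*3 = 0*3 = 0)
(F + D(X(5), 3))² = (882 + 0)² = 882² = 777924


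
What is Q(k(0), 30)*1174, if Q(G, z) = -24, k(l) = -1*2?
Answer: -28176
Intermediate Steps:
k(l) = -2
Q(k(0), 30)*1174 = -24*1174 = -28176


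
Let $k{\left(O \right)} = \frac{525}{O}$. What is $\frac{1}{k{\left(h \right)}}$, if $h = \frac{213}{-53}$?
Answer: $- \frac{71}{9275} \approx -0.007655$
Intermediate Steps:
$h = - \frac{213}{53}$ ($h = 213 \left(- \frac{1}{53}\right) = - \frac{213}{53} \approx -4.0189$)
$\frac{1}{k{\left(h \right)}} = \frac{1}{525 \frac{1}{- \frac{213}{53}}} = \frac{1}{525 \left(- \frac{53}{213}\right)} = \frac{1}{- \frac{9275}{71}} = - \frac{71}{9275}$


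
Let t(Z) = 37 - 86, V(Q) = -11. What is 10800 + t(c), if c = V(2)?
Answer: 10751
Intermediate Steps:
c = -11
t(Z) = -49
10800 + t(c) = 10800 - 49 = 10751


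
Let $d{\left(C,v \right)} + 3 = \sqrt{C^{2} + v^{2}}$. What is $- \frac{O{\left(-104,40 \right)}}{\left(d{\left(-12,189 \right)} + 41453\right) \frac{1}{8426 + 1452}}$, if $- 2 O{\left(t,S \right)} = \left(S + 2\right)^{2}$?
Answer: $\frac{72225762840}{343613327} - \frac{26137188 \sqrt{3985}}{1718066635} \approx 209.23$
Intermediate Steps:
$O{\left(t,S \right)} = - \frac{\left(2 + S\right)^{2}}{2}$ ($O{\left(t,S \right)} = - \frac{\left(S + 2\right)^{2}}{2} = - \frac{\left(2 + S\right)^{2}}{2}$)
$d{\left(C,v \right)} = -3 + \sqrt{C^{2} + v^{2}}$
$- \frac{O{\left(-104,40 \right)}}{\left(d{\left(-12,189 \right)} + 41453\right) \frac{1}{8426 + 1452}} = - \frac{\left(- \frac{1}{2}\right) \left(2 + 40\right)^{2}}{\left(\left(-3 + \sqrt{\left(-12\right)^{2} + 189^{2}}\right) + 41453\right) \frac{1}{8426 + 1452}} = - \frac{\left(- \frac{1}{2}\right) 42^{2}}{\left(\left(-3 + \sqrt{144 + 35721}\right) + 41453\right) \frac{1}{9878}} = - \frac{\left(- \frac{1}{2}\right) 1764}{\left(\left(-3 + \sqrt{35865}\right) + 41453\right) \frac{1}{9878}} = - \frac{-882}{\left(\left(-3 + 3 \sqrt{3985}\right) + 41453\right) \frac{1}{9878}} = - \frac{-882}{\left(41450 + 3 \sqrt{3985}\right) \frac{1}{9878}} = - \frac{-882}{\frac{20725}{4939} + \frac{3 \sqrt{3985}}{9878}} = \frac{882}{\frac{20725}{4939} + \frac{3 \sqrt{3985}}{9878}}$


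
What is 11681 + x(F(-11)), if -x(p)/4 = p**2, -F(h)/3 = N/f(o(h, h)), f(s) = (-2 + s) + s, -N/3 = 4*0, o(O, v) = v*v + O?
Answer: 11681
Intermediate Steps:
o(O, v) = O + v**2 (o(O, v) = v**2 + O = O + v**2)
N = 0 (N = -12*0 = -3*0 = 0)
f(s) = -2 + 2*s
F(h) = 0 (F(h) = -0/(-2 + 2*(h + h**2)) = -0/(-2 + (2*h + 2*h**2)) = -0/(-2 + 2*h + 2*h**2) = -3*0 = 0)
x(p) = -4*p**2
11681 + x(F(-11)) = 11681 - 4*0**2 = 11681 - 4*0 = 11681 + 0 = 11681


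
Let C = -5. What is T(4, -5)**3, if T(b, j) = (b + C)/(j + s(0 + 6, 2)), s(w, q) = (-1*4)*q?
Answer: 1/2197 ≈ 0.00045517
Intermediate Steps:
s(w, q) = -4*q
T(b, j) = (-5 + b)/(-8 + j) (T(b, j) = (b - 5)/(j - 4*2) = (-5 + b)/(j - 8) = (-5 + b)/(-8 + j))
T(4, -5)**3 = ((-5 + 4)/(-8 - 5))**3 = (-1/(-13))**3 = (-1/13*(-1))**3 = (1/13)**3 = 1/2197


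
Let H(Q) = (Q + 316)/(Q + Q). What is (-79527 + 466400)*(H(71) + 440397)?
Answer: 24193784338353/142 ≈ 1.7038e+11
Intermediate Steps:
H(Q) = (316 + Q)/(2*Q) (H(Q) = (316 + Q)/((2*Q)) = (316 + Q)*(1/(2*Q)) = (316 + Q)/(2*Q))
(-79527 + 466400)*(H(71) + 440397) = (-79527 + 466400)*((½)*(316 + 71)/71 + 440397) = 386873*((½)*(1/71)*387 + 440397) = 386873*(387/142 + 440397) = 386873*(62536761/142) = 24193784338353/142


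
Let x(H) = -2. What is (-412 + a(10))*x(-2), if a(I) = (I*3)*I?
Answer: 224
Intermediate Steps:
a(I) = 3*I² (a(I) = (3*I)*I = 3*I²)
(-412 + a(10))*x(-2) = (-412 + 3*10²)*(-2) = (-412 + 3*100)*(-2) = (-412 + 300)*(-2) = -112*(-2) = 224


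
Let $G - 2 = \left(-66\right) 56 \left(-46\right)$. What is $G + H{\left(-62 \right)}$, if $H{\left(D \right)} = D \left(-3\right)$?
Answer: $170204$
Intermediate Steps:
$H{\left(D \right)} = - 3 D$
$G = 170018$ ($G = 2 + \left(-66\right) 56 \left(-46\right) = 2 - -170016 = 2 + 170016 = 170018$)
$G + H{\left(-62 \right)} = 170018 - -186 = 170018 + 186 = 170204$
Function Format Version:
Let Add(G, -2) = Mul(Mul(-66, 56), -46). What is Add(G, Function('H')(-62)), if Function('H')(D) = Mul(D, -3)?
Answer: 170204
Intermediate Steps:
Function('H')(D) = Mul(-3, D)
G = 170018 (G = Add(2, Mul(Mul(-66, 56), -46)) = Add(2, Mul(-3696, -46)) = Add(2, 170016) = 170018)
Add(G, Function('H')(-62)) = Add(170018, Mul(-3, -62)) = Add(170018, 186) = 170204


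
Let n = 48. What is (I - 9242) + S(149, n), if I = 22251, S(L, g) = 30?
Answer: 13039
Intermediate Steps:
(I - 9242) + S(149, n) = (22251 - 9242) + 30 = 13009 + 30 = 13039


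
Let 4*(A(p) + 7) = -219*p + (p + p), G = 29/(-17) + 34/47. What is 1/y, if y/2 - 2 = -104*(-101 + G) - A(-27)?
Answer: 1598/29244767 ≈ 5.4642e-5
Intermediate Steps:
G = -785/799 (G = 29*(-1/17) + 34*(1/47) = -29/17 + 34/47 = -785/799 ≈ -0.98248)
A(p) = -7 - 217*p/4 (A(p) = -7 + (-219*p + (p + p))/4 = -7 + (-219*p + 2*p)/4 = -7 + (-217*p)/4 = -7 - 217*p/4)
y = 29244767/1598 (y = 4 + 2*(-104*(-101 - 785/799) - (-7 - 217/4*(-27))) = 4 + 2*(-104*(-81484/799) - (-7 + 5859/4)) = 4 + 2*(8474336/799 - 1*5831/4) = 4 + 2*(8474336/799 - 5831/4) = 4 + 2*(29238375/3196) = 4 + 29238375/1598 = 29244767/1598 ≈ 18301.)
1/y = 1/(29244767/1598) = 1598/29244767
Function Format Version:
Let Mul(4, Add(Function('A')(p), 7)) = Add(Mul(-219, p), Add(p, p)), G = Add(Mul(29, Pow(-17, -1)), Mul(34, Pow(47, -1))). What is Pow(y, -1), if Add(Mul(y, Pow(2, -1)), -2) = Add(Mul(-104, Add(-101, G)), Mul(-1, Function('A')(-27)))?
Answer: Rational(1598, 29244767) ≈ 5.4642e-5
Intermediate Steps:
G = Rational(-785, 799) (G = Add(Mul(29, Rational(-1, 17)), Mul(34, Rational(1, 47))) = Add(Rational(-29, 17), Rational(34, 47)) = Rational(-785, 799) ≈ -0.98248)
Function('A')(p) = Add(-7, Mul(Rational(-217, 4), p)) (Function('A')(p) = Add(-7, Mul(Rational(1, 4), Add(Mul(-219, p), Add(p, p)))) = Add(-7, Mul(Rational(1, 4), Add(Mul(-219, p), Mul(2, p)))) = Add(-7, Mul(Rational(1, 4), Mul(-217, p))) = Add(-7, Mul(Rational(-217, 4), p)))
y = Rational(29244767, 1598) (y = Add(4, Mul(2, Add(Mul(-104, Add(-101, Rational(-785, 799))), Mul(-1, Add(-7, Mul(Rational(-217, 4), -27)))))) = Add(4, Mul(2, Add(Mul(-104, Rational(-81484, 799)), Mul(-1, Add(-7, Rational(5859, 4)))))) = Add(4, Mul(2, Add(Rational(8474336, 799), Mul(-1, Rational(5831, 4))))) = Add(4, Mul(2, Add(Rational(8474336, 799), Rational(-5831, 4)))) = Add(4, Mul(2, Rational(29238375, 3196))) = Add(4, Rational(29238375, 1598)) = Rational(29244767, 1598) ≈ 18301.)
Pow(y, -1) = Pow(Rational(29244767, 1598), -1) = Rational(1598, 29244767)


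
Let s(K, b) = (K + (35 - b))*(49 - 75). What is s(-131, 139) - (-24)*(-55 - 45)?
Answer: 3710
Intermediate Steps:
s(K, b) = -910 - 26*K + 26*b (s(K, b) = (35 + K - b)*(-26) = -910 - 26*K + 26*b)
s(-131, 139) - (-24)*(-55 - 45) = (-910 - 26*(-131) + 26*139) - (-24)*(-55 - 45) = (-910 + 3406 + 3614) - (-24)*(-100) = 6110 - 1*2400 = 6110 - 2400 = 3710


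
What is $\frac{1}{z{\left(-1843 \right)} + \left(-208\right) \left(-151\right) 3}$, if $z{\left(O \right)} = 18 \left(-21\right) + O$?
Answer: $\frac{1}{92003} \approx 1.0869 \cdot 10^{-5}$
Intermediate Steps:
$z{\left(O \right)} = -378 + O$
$\frac{1}{z{\left(-1843 \right)} + \left(-208\right) \left(-151\right) 3} = \frac{1}{\left(-378 - 1843\right) + \left(-208\right) \left(-151\right) 3} = \frac{1}{-2221 + 31408 \cdot 3} = \frac{1}{-2221 + 94224} = \frac{1}{92003}$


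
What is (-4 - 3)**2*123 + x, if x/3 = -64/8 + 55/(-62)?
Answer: 372021/62 ≈ 6000.3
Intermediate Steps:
x = -1653/62 (x = 3*(-64/8 + 55/(-62)) = 3*(-64*1/8 + 55*(-1/62)) = 3*(-8 - 55/62) = 3*(-551/62) = -1653/62 ≈ -26.661)
(-4 - 3)**2*123 + x = (-4 - 3)**2*123 - 1653/62 = (-7)**2*123 - 1653/62 = 49*123 - 1653/62 = 6027 - 1653/62 = 372021/62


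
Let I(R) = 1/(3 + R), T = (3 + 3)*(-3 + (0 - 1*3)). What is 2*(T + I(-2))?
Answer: -70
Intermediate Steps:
T = -36 (T = 6*(-3 + (0 - 3)) = 6*(-3 - 3) = 6*(-6) = -36)
2*(T + I(-2)) = 2*(-36 + 1/(3 - 2)) = 2*(-36 + 1/1) = 2*(-36 + 1) = 2*(-35) = -70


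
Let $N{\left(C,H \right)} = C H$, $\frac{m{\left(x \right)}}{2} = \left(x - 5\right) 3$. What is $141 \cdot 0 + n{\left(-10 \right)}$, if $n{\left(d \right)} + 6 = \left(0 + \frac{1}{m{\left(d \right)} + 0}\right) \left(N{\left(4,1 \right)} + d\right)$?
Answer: $- \frac{89}{15} \approx -5.9333$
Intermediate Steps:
$m{\left(x \right)} = -30 + 6 x$ ($m{\left(x \right)} = 2 \left(x - 5\right) 3 = 2 \left(-5 + x\right) 3 = 2 \left(-15 + 3 x\right) = -30 + 6 x$)
$n{\left(d \right)} = -6 + \frac{4 + d}{-30 + 6 d}$ ($n{\left(d \right)} = -6 + \left(0 + \frac{1}{\left(-30 + 6 d\right) + 0}\right) \left(4 \cdot 1 + d\right) = -6 + \left(0 + \frac{1}{-30 + 6 d}\right) \left(4 + d\right) = -6 + \frac{4 + d}{-30 + 6 d}$)
$141 \cdot 0 + n{\left(-10 \right)} = 141 \cdot 0 + \frac{184 - -350}{6 \left(-5 - 10\right)} = 0 + \frac{184 + 350}{6 \left(-15\right)} = 0 + \frac{1}{6} \left(- \frac{1}{15}\right) 534 = 0 - \frac{89}{15} = - \frac{89}{15}$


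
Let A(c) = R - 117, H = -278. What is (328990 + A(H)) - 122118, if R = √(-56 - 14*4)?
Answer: 206755 + 4*I*√7 ≈ 2.0676e+5 + 10.583*I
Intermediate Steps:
R = 4*I*√7 (R = √(-56 - 56) = √(-112) = 4*I*√7 ≈ 10.583*I)
A(c) = -117 + 4*I*√7 (A(c) = 4*I*√7 - 117 = -117 + 4*I*√7)
(328990 + A(H)) - 122118 = (328990 + (-117 + 4*I*√7)) - 122118 = (328873 + 4*I*√7) - 122118 = 206755 + 4*I*√7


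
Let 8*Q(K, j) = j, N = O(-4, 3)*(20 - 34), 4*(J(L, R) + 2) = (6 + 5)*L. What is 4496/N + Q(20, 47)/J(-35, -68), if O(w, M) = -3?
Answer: 588647/5502 ≈ 106.99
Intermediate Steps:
J(L, R) = -2 + 11*L/4 (J(L, R) = -2 + ((6 + 5)*L)/4 = -2 + (11*L)/4 = -2 + 11*L/4)
N = 42 (N = -3*(20 - 34) = -3*(-14) = 42)
Q(K, j) = j/8
4496/N + Q(20, 47)/J(-35, -68) = 4496/42 + ((⅛)*47)/(-2 + (11/4)*(-35)) = 4496*(1/42) + 47/(8*(-2 - 385/4)) = 2248/21 + 47/(8*(-393/4)) = 2248/21 + (47/8)*(-4/393) = 2248/21 - 47/786 = 588647/5502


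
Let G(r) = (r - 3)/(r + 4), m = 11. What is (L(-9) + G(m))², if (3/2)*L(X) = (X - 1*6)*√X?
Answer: -202436/225 - 32*I ≈ -899.72 - 32.0*I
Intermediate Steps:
G(r) = (-3 + r)/(4 + r)
L(X) = 2*√X*(-6 + X)/3 (L(X) = 2*((X - 1*6)*√X)/3 = 2*((X - 6)*√X)/3 = 2*((-6 + X)*√X)/3 = 2*(√X*(-6 + X))/3 = 2*√X*(-6 + X)/3)
(L(-9) + G(m))² = (2*√(-9)*(-6 - 9)/3 + (-3 + 11)/(4 + 11))² = ((⅔)*(3*I)*(-15) + 8/15)² = (-30*I + (1/15)*8)² = (-30*I + 8/15)² = (8/15 - 30*I)²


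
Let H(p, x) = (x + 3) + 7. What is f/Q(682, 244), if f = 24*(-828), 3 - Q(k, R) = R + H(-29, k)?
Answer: 6624/311 ≈ 21.299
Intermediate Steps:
H(p, x) = 10 + x (H(p, x) = (3 + x) + 7 = 10 + x)
Q(k, R) = -7 - R - k (Q(k, R) = 3 - (R + (10 + k)) = 3 - (10 + R + k) = 3 + (-10 - R - k) = -7 - R - k)
f = -19872
f/Q(682, 244) = -19872/(-7 - 1*244 - 1*682) = -19872/(-7 - 244 - 682) = -19872/(-933) = -19872*(-1/933) = 6624/311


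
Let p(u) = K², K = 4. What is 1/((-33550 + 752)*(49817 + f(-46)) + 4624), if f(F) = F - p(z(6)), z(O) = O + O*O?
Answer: -1/1631859866 ≈ -6.1280e-10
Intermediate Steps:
z(O) = O + O²
p(u) = 16 (p(u) = 4² = 16)
f(F) = -16 + F (f(F) = F - 1*16 = F - 16 = -16 + F)
1/((-33550 + 752)*(49817 + f(-46)) + 4624) = 1/((-33550 + 752)*(49817 + (-16 - 46)) + 4624) = 1/(-32798*(49817 - 62) + 4624) = 1/(-32798*49755 + 4624) = 1/(-1631864490 + 4624) = 1/(-1631859866) = -1/1631859866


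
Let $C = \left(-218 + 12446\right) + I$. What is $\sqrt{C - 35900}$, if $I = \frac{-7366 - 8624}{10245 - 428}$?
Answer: $\frac{i \sqrt{2281510205438}}{9817} \approx 153.86 i$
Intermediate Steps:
$I = - \frac{15990}{9817} \approx -1.6288$
$C = \frac{120026286}{9817}$ ($C = \left(-218 + 12446\right) - \frac{15990}{9817} = 12228 - \frac{15990}{9817} = \frac{120026286}{9817} \approx 12226.0$)
$\sqrt{C - 35900} = \sqrt{\frac{120026286}{9817} - 35900} = \sqrt{- \frac{232404014}{9817}} = \frac{i \sqrt{2281510205438}}{9817}$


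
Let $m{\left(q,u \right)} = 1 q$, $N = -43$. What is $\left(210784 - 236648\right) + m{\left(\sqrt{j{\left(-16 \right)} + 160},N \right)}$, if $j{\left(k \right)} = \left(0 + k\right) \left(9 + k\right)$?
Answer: $-25864 + 4 \sqrt{17} \approx -25848.0$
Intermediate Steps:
$j{\left(k \right)} = k \left(9 + k\right)$
$m{\left(q,u \right)} = q$
$\left(210784 - 236648\right) + m{\left(\sqrt{j{\left(-16 \right)} + 160},N \right)} = \left(210784 - 236648\right) + \sqrt{- 16 \left(9 - 16\right) + 160} = -25864 + \sqrt{\left(-16\right) \left(-7\right) + 160} = -25864 + \sqrt{112 + 160} = -25864 + \sqrt{272} = -25864 + 4 \sqrt{17}$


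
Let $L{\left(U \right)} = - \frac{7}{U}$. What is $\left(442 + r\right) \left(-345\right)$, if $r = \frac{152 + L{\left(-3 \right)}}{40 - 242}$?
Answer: $- \frac{30749735}{202} \approx -1.5223 \cdot 10^{5}$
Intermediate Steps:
$r = - \frac{463}{606}$ ($r = \frac{152 - \frac{7}{-3}}{40 - 242} = \frac{152 - - \frac{7}{3}}{-202} = \left(152 + \frac{7}{3}\right) \left(- \frac{1}{202}\right) = \frac{463}{3} \left(- \frac{1}{202}\right) = - \frac{463}{606} \approx -0.76403$)
$\left(442 + r\right) \left(-345\right) = \left(442 - \frac{463}{606}\right) \left(-345\right) = \frac{267389}{606} \left(-345\right) = - \frac{30749735}{202}$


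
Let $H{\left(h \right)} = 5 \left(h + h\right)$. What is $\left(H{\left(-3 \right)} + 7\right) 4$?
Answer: $-92$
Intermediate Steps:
$H{\left(h \right)} = 10 h$ ($H{\left(h \right)} = 5 \cdot 2 h = 10 h$)
$\left(H{\left(-3 \right)} + 7\right) 4 = \left(10 \left(-3\right) + 7\right) 4 = \left(-30 + 7\right) 4 = \left(-23\right) 4 = -92$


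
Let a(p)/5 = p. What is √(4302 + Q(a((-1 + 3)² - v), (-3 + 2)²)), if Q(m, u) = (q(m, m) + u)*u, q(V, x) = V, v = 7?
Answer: 8*√67 ≈ 65.483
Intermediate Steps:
a(p) = 5*p
Q(m, u) = u*(m + u) (Q(m, u) = (m + u)*u = u*(m + u))
√(4302 + Q(a((-1 + 3)² - v), (-3 + 2)²)) = √(4302 + (-3 + 2)²*(5*((-1 + 3)² - 1*7) + (-3 + 2)²)) = √(4302 + (-1)²*(5*(2² - 7) + (-1)²)) = √(4302 + 1*(5*(4 - 7) + 1)) = √(4302 + 1*(5*(-3) + 1)) = √(4302 + 1*(-15 + 1)) = √(4302 + 1*(-14)) = √(4302 - 14) = √4288 = 8*√67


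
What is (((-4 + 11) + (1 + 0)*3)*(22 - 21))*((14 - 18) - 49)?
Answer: -530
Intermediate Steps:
(((-4 + 11) + (1 + 0)*3)*(22 - 21))*((14 - 18) - 49) = ((7 + 1*3)*1)*(-4 - 49) = ((7 + 3)*1)*(-53) = (10*1)*(-53) = 10*(-53) = -530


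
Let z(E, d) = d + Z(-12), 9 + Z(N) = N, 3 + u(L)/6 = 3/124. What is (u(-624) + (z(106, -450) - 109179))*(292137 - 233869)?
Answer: -198093923538/31 ≈ -6.3901e+9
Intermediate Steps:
u(L) = -1107/62 (u(L) = -18 + 6*(3/124) = -18 + 9/62 = -1107/62)
Z(N) = -9 + N
z(E, d) = -21 + d (z(E, d) = d + (-9 - 12) = d - 21 = -21 + d)
(u(-624) + (z(106, -450) - 109179))*(292137 - 233869) = (-1107/62 + ((-21 - 450) - 109179))*(292137 - 233869) = (-1107/62 + (-471 - 109179))*58268 = (-1107/62 - 109650)*58268 = -6799407/62*58268 = -198093923538/31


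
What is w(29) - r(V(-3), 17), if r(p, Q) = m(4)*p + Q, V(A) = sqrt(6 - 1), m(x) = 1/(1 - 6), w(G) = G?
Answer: 12 + sqrt(5)/5 ≈ 12.447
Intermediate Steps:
m(x) = -1/5 (m(x) = 1/(-5) = -1/5)
V(A) = sqrt(5)
r(p, Q) = Q - p/5 (r(p, Q) = -p/5 + Q = Q - p/5)
w(29) - r(V(-3), 17) = 29 - (17 - sqrt(5)/5) = 29 + (-17 + sqrt(5)/5) = 12 + sqrt(5)/5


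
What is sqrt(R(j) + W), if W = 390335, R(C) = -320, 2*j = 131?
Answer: 27*sqrt(535) ≈ 624.51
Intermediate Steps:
j = 131/2 (j = (1/2)*131 = 131/2 ≈ 65.500)
sqrt(R(j) + W) = sqrt(-320 + 390335) = sqrt(390015) = 27*sqrt(535)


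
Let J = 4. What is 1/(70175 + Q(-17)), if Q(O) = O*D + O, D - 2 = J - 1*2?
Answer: 1/70090 ≈ 1.4267e-5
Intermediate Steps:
D = 4 (D = 2 + (4 - 1*2) = 2 + (4 - 2) = 2 + 2 = 4)
Q(O) = 5*O (Q(O) = O*4 + O = 4*O + O = 5*O)
1/(70175 + Q(-17)) = 1/(70175 + 5*(-17)) = 1/(70175 - 85) = 1/70090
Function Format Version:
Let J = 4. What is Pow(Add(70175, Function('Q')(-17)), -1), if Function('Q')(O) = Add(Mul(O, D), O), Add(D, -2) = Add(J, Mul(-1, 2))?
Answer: Rational(1, 70090) ≈ 1.4267e-5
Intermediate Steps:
D = 4 (D = Add(2, Add(4, Mul(-1, 2))) = Add(2, Add(4, -2)) = Add(2, 2) = 4)
Function('Q')(O) = Mul(5, O) (Function('Q')(O) = Add(Mul(O, 4), O) = Add(Mul(4, O), O) = Mul(5, O))
Pow(Add(70175, Function('Q')(-17)), -1) = Pow(Add(70175, Mul(5, -17)), -1) = Pow(Add(70175, -85), -1) = Pow(70090, -1) = Rational(1, 70090)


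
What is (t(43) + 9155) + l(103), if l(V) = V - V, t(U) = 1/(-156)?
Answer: 1428179/156 ≈ 9155.0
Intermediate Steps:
t(U) = -1/156
l(V) = 0
(t(43) + 9155) + l(103) = (-1/156 + 9155) + 0 = 1428179/156 + 0 = 1428179/156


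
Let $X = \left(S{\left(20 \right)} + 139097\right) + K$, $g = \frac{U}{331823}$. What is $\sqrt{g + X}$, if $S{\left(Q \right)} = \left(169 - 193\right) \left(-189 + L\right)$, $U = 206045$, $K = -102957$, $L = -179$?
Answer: $\frac{\sqrt{4951778038181823}}{331823} \approx 212.07$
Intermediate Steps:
$S{\left(Q \right)} = 8832$ ($S{\left(Q \right)} = \left(169 - 193\right) \left(-189 - 179\right) = \left(-24\right) \left(-368\right) = 8832$)
$g = \frac{206045}{331823} \approx 0.62095$
$X = 44972$ ($X = \left(8832 + 139097\right) - 102957 = 147929 - 102957 = 44972$)
$\sqrt{g + X} = \sqrt{\frac{206045}{331823} + 44972} = \sqrt{\frac{14922950001}{331823}} = \frac{\sqrt{4951778038181823}}{331823}$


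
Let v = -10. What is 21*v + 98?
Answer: -112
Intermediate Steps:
21*v + 98 = 21*(-10) + 98 = -210 + 98 = -112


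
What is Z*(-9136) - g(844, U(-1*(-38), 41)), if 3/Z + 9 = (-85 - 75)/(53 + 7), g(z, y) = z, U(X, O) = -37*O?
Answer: 52684/35 ≈ 1505.3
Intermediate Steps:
Z = -9/35 (Z = 3/(-9 + (-85 - 75)/(53 + 7)) = 3/(-9 - 160/60) = 3/(-9 - 160*1/60) = 3/(-9 - 8/3) = 3/(-35/3) = 3*(-3/35) = -9/35 ≈ -0.25714)
Z*(-9136) - g(844, U(-1*(-38), 41)) = -9/35*(-9136) - 1*844 = 82224/35 - 844 = 52684/35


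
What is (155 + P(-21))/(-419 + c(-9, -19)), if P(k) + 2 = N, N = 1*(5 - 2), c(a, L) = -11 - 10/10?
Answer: -156/431 ≈ -0.36195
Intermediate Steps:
c(a, L) = -12 (c(a, L) = -11 - 10/10 = -11 - 1*1 = -11 - 1 = -12)
N = 3 (N = 1*3 = 3)
P(k) = 1 (P(k) = -2 + 3 = 1)
(155 + P(-21))/(-419 + c(-9, -19)) = (155 + 1)/(-419 - 12) = 156/(-431) = 156*(-1/431) = -156/431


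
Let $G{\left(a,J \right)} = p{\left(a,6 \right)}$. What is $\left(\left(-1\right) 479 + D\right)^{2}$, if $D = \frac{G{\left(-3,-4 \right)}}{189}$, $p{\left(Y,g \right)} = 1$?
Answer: $\frac{8195680900}{35721} \approx 2.2944 \cdot 10^{5}$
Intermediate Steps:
$G{\left(a,J \right)} = 1$
$D = \frac{1}{189}$ ($D = 1 \cdot \frac{1}{189} = \frac{1}{189} \approx 0.005291$)
$\left(\left(-1\right) 479 + D\right)^{2} = \left(\left(-1\right) 479 + \frac{1}{189}\right)^{2} = \left(-479 + \frac{1}{189}\right)^{2} = \left(- \frac{90530}{189}\right)^{2} = \frac{8195680900}{35721}$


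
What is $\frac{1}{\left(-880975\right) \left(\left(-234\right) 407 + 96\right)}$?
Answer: $\frac{1}{83817723450} \approx 1.1931 \cdot 10^{-11}$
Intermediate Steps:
$\frac{1}{\left(-880975\right) \left(\left(-234\right) 407 + 96\right)} = - \frac{1}{880975 \left(-95238 + 96\right)} = - \frac{1}{880975 \left(-95142\right)} = \left(- \frac{1}{880975}\right) \left(- \frac{1}{95142}\right) = \frac{1}{83817723450}$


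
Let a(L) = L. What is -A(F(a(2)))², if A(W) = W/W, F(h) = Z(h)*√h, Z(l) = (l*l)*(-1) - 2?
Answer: -1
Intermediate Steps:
Z(l) = -2 - l² (Z(l) = l²*(-1) - 2 = -l² - 2 = -2 - l²)
F(h) = √h*(-2 - h²) (F(h) = (-2 - h²)*√h = √h*(-2 - h²))
A(W) = 1
-A(F(a(2)))² = -1*1² = -1*1 = -1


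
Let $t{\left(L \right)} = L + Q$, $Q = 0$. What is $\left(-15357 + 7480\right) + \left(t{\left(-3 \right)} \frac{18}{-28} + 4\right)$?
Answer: $- \frac{110195}{14} \approx -7871.1$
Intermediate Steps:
$t{\left(L \right)} = L$ ($t{\left(L \right)} = L + 0 = L$)
$\left(-15357 + 7480\right) + \left(t{\left(-3 \right)} \frac{18}{-28} + 4\right) = \left(-15357 + 7480\right) + \left(- 3 \frac{18}{-28} + 4\right) = -7877 + \left(- 3 \cdot 18 \left(- \frac{1}{28}\right) + 4\right) = -7877 + \left(\left(-3\right) \left(- \frac{9}{14}\right) + 4\right) = -7877 + \left(\frac{27}{14} + 4\right) = -7877 + \frac{83}{14} = - \frac{110195}{14}$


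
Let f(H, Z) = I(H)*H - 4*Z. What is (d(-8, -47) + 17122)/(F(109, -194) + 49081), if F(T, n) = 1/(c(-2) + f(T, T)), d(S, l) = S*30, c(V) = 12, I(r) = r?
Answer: 96708537/281160509 ≈ 0.34396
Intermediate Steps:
f(H, Z) = H**2 - 4*Z (f(H, Z) = H*H - 4*Z = H**2 - 4*Z)
d(S, l) = 30*S
F(T, n) = 1/(12 + T**2 - 4*T) (F(T, n) = 1/(12 + (T**2 - 4*T)) = 1/(12 + T**2 - 4*T))
(d(-8, -47) + 17122)/(F(109, -194) + 49081) = (30*(-8) + 17122)/(1/(12 + 109**2 - 4*109) + 49081) = (-240 + 17122)/(1/(12 + 11881 - 436) + 49081) = 16882/(1/11457 + 49081) = 16882/(562321018/11457) = 16882*(11457/562321018) = 96708537/281160509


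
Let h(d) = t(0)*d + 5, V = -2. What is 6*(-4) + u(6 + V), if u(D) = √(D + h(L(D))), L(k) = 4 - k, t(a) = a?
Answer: -21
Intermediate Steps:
h(d) = 5 (h(d) = 0*d + 5 = 0 + 5 = 5)
u(D) = √(5 + D) (u(D) = √(D + 5) = √(5 + D))
6*(-4) + u(6 + V) = 6*(-4) + √(5 + (6 - 2)) = -24 + √(5 + 4) = -24 + √9 = -24 + 3 = -21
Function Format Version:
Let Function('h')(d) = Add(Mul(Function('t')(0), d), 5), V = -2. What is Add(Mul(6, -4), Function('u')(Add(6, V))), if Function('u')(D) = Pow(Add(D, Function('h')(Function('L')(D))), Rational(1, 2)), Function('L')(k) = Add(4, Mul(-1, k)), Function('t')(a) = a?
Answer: -21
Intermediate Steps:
Function('h')(d) = 5 (Function('h')(d) = Add(Mul(0, d), 5) = Add(0, 5) = 5)
Function('u')(D) = Pow(Add(5, D), Rational(1, 2)) (Function('u')(D) = Pow(Add(D, 5), Rational(1, 2)) = Pow(Add(5, D), Rational(1, 2)))
Add(Mul(6, -4), Function('u')(Add(6, V))) = Add(Mul(6, -4), Pow(Add(5, Add(6, -2)), Rational(1, 2))) = Add(-24, Pow(Add(5, 4), Rational(1, 2))) = Add(-24, Pow(9, Rational(1, 2))) = Add(-24, 3) = -21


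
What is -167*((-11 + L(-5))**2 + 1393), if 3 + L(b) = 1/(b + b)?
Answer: -26583227/100 ≈ -2.6583e+5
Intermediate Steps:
L(b) = -3 + 1/(2*b) (L(b) = -3 + 1/(b + b) = -3 + 1/(2*b))
-167*((-11 + L(-5))**2 + 1393) = -167*((-11 + (-3 + (1/2)/(-5)))**2 + 1393) = -167*((-11 + (-3 + (1/2)*(-1/5)))**2 + 1393) = -167*((-11 + (-3 - 1/10))**2 + 1393) = -167*((-11 - 31/10)**2 + 1393) = -167*((-141/10)**2 + 1393) = -167*(19881/100 + 1393) = -167*159181/100 = -26583227/100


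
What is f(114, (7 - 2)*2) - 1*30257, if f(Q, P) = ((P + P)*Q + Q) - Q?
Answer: -27977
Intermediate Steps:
f(Q, P) = 2*P*Q (f(Q, P) = ((2*P)*Q + Q) - Q = (2*P*Q + Q) - Q = (Q + 2*P*Q) - Q = 2*P*Q)
f(114, (7 - 2)*2) - 1*30257 = 2*((7 - 2)*2)*114 - 1*30257 = 2*(5*2)*114 - 30257 = 2*10*114 - 30257 = 2280 - 30257 = -27977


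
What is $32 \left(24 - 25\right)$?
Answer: $-32$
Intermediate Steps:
$32 \left(24 - 25\right) = 32 \left(-1\right) = -32$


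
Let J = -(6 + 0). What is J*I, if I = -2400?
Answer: 14400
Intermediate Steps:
J = -6 (J = -1*6 = -6)
J*I = -6*(-2400) = 14400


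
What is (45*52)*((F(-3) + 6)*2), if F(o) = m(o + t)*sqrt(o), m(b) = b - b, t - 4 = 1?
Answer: 28080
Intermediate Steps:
t = 5 (t = 4 + 1 = 5)
m(b) = 0
F(o) = 0 (F(o) = 0*sqrt(o) = 0)
(45*52)*((F(-3) + 6)*2) = (45*52)*((0 + 6)*2) = 2340*(6*2) = 2340*12 = 28080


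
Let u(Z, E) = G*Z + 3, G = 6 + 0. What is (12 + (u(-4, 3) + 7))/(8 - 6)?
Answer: -1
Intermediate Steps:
G = 6
u(Z, E) = 3 + 6*Z (u(Z, E) = 6*Z + 3 = 3 + 6*Z)
(12 + (u(-4, 3) + 7))/(8 - 6) = (12 + ((3 + 6*(-4)) + 7))/(8 - 6) = (12 + ((3 - 24) + 7))/2 = (12 + (-21 + 7))/2 = (12 - 14)/2 = (½)*(-2) = -1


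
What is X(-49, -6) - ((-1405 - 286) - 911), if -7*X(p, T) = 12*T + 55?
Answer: 18231/7 ≈ 2604.4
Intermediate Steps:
X(p, T) = -55/7 - 12*T/7 (X(p, T) = -(12*T + 55)/7 = -(55 + 12*T)/7 = -55/7 - 12*T/7)
X(-49, -6) - ((-1405 - 286) - 911) = (-55/7 - 12/7*(-6)) - ((-1405 - 286) - 911) = (-55/7 + 72/7) - (-1691 - 911) = 17/7 - 1*(-2602) = 17/7 + 2602 = 18231/7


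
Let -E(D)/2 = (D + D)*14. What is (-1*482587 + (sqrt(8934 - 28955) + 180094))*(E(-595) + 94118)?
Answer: -38549102934 + 127438*I*sqrt(20021) ≈ -3.8549e+10 + 1.8032e+7*I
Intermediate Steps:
E(D) = -56*D (E(D) = -2*(D + D)*14 = -2*2*D*14 = -56*D)
(-1*482587 + (sqrt(8934 - 28955) + 180094))*(E(-595) + 94118) = (-1*482587 + (sqrt(8934 - 28955) + 180094))*(-56*(-595) + 94118) = (-482587 + (sqrt(-20021) + 180094))*(33320 + 94118) = (-482587 + (I*sqrt(20021) + 180094))*127438 = (-482587 + (180094 + I*sqrt(20021)))*127438 = (-302493 + I*sqrt(20021))*127438 = -38549102934 + 127438*I*sqrt(20021)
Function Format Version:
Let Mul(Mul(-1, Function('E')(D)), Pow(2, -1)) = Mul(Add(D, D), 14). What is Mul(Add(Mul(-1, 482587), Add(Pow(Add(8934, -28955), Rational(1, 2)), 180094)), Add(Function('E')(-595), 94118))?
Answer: Add(-38549102934, Mul(127438, I, Pow(20021, Rational(1, 2)))) ≈ Add(-3.8549e+10, Mul(1.8032e+7, I))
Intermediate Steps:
Function('E')(D) = Mul(-56, D) (Function('E')(D) = Mul(-2, Mul(Add(D, D), 14)) = Mul(-2, Mul(Mul(2, D), 14)) = Mul(-2, Mul(28, D)) = Mul(-56, D))
Mul(Add(Mul(-1, 482587), Add(Pow(Add(8934, -28955), Rational(1, 2)), 180094)), Add(Function('E')(-595), 94118)) = Mul(Add(Mul(-1, 482587), Add(Pow(Add(8934, -28955), Rational(1, 2)), 180094)), Add(Mul(-56, -595), 94118)) = Mul(Add(-482587, Add(Pow(-20021, Rational(1, 2)), 180094)), Add(33320, 94118)) = Mul(Add(-482587, Add(Mul(I, Pow(20021, Rational(1, 2))), 180094)), 127438) = Mul(Add(-482587, Add(180094, Mul(I, Pow(20021, Rational(1, 2))))), 127438) = Mul(Add(-302493, Mul(I, Pow(20021, Rational(1, 2)))), 127438) = Add(-38549102934, Mul(127438, I, Pow(20021, Rational(1, 2))))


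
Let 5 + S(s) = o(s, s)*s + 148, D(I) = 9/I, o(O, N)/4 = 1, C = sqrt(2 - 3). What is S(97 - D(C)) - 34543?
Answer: -34012 + 36*I ≈ -34012.0 + 36.0*I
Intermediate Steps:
C = I (C = sqrt(-1) = I ≈ 1.0*I)
o(O, N) = 4 (o(O, N) = 4*1 = 4)
S(s) = 143 + 4*s (S(s) = -5 + (4*s + 148) = -5 + (148 + 4*s) = 143 + 4*s)
S(97 - D(C)) - 34543 = (143 + 4*(97 - 9/I)) - 34543 = (143 + 4*(97 - 9*(-I))) - 34543 = (143 + 4*(97 - (-9)*I)) - 34543 = (143 + 4*(97 + 9*I)) - 34543 = (143 + (388 + 36*I)) - 34543 = (531 + 36*I) - 34543 = -34012 + 36*I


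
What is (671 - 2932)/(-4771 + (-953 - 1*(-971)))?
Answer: 323/679 ≈ 0.47570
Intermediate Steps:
(671 - 2932)/(-4771 + (-953 - 1*(-971))) = -2261/(-4771 + (-953 + 971)) = -2261/(-4771 + 18) = -2261/(-4753) = -2261*(-1/4753) = 323/679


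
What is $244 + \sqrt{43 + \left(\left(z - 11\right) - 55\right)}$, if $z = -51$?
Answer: $244 + i \sqrt{74} \approx 244.0 + 8.6023 i$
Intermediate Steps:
$244 + \sqrt{43 + \left(\left(z - 11\right) - 55\right)} = 244 + \sqrt{43 - 117} = 244 + \sqrt{-74} = 244 + i \sqrt{74}$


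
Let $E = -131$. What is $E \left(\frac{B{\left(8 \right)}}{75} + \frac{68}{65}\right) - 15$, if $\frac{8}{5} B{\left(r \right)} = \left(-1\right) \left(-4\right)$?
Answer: $- \frac{61001}{390} \approx -156.41$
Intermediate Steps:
$B{\left(r \right)} = \frac{5}{2}$ ($B{\left(r \right)} = \frac{5 \left(\left(-1\right) \left(-4\right)\right)}{8} = \frac{5}{8} \cdot 4 = \frac{5}{2}$)
$E \left(\frac{B{\left(8 \right)}}{75} + \frac{68}{65}\right) - 15 = - 131 \left(\frac{5}{2 \cdot 75} + \frac{68}{65}\right) - 15 = - 131 \left(\frac{5}{2} \cdot \frac{1}{75} + 68 \cdot \frac{1}{65}\right) - 15 = - 131 \left(\frac{1}{30} + \frac{68}{65}\right) - 15 = \left(-131\right) \frac{421}{390} - 15 = - \frac{55151}{390} - 15 = - \frac{61001}{390}$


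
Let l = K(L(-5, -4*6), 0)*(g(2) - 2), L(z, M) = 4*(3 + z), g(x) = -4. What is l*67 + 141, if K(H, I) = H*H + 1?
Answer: -25989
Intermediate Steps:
L(z, M) = 12 + 4*z
K(H, I) = 1 + H² (K(H, I) = H² + 1 = 1 + H²)
l = -390 (l = (1 + (12 + 4*(-5))²)*(-4 - 2) = (1 + (12 - 20)²)*(-6) = (1 + (-8)²)*(-6) = (1 + 64)*(-6) = 65*(-6) = -390)
l*67 + 141 = -390*67 + 141 = -26130 + 141 = -25989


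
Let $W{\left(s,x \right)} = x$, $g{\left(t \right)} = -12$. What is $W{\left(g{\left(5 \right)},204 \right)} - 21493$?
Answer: $-21289$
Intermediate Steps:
$W{\left(g{\left(5 \right)},204 \right)} - 21493 = 204 - 21493 = -21289$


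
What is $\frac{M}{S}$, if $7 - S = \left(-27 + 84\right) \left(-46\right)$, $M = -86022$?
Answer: $- \frac{86022}{2629} \approx -32.72$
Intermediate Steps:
$S = 2629$ ($S = 7 - \left(-27 + 84\right) \left(-46\right) = 7 - 57 \left(-46\right) = 7 - -2622 = 7 + 2622 = 2629$)
$\frac{M}{S} = - \frac{86022}{2629}$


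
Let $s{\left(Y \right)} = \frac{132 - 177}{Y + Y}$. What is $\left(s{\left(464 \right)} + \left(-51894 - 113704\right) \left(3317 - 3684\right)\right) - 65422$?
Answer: $\frac{56337992787}{928} \approx 6.0709 \cdot 10^{7}$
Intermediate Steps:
$s{\left(Y \right)} = - \frac{45}{2 Y}$
$\left(s{\left(464 \right)} + \left(-51894 - 113704\right) \left(3317 - 3684\right)\right) - 65422 = \left(- \frac{45}{2 \cdot 464} + \left(-51894 - 113704\right) \left(3317 - 3684\right)\right) - 65422 = \left(\left(- \frac{45}{2}\right) \frac{1}{464} - -60774466\right) - 65422 = \left(- \frac{45}{928} + 60774466\right) - 65422 = \frac{56398704403}{928} - 65422 = \frac{56337992787}{928}$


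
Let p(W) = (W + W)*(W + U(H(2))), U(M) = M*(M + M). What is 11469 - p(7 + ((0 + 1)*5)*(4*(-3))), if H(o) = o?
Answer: 6699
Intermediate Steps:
U(M) = 2*M² (U(M) = M*(2*M) = 2*M²)
p(W) = 2*W*(8 + W) (p(W) = (W + W)*(W + 2*2²) = (2*W)*(W + 2*4) = (2*W)*(W + 8) = (2*W)*(8 + W) = 2*W*(8 + W))
11469 - p(7 + ((0 + 1)*5)*(4*(-3))) = 11469 - 2*(7 + ((0 + 1)*5)*(4*(-3)))*(8 + (7 + ((0 + 1)*5)*(4*(-3)))) = 11469 - 2*(7 + (1*5)*(-12))*(8 + (7 + (1*5)*(-12))) = 11469 - 2*(7 + 5*(-12))*(8 + (7 + 5*(-12))) = 11469 - 2*(7 - 60)*(8 + (7 - 60)) = 11469 - 2*(-53)*(8 - 53) = 11469 - 2*(-53)*(-45) = 11469 - 1*4770 = 11469 - 4770 = 6699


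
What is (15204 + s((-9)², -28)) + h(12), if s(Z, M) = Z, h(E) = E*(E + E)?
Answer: 15573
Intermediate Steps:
h(E) = 2*E² (h(E) = E*(2*E) = 2*E²)
(15204 + s((-9)², -28)) + h(12) = (15204 + (-9)²) + 2*12² = (15204 + 81) + 2*144 = 15285 + 288 = 15573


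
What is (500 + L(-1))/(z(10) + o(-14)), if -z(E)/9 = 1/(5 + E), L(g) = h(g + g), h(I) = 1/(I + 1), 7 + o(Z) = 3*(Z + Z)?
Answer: -2495/458 ≈ -5.4476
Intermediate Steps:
o(Z) = -7 + 6*Z (o(Z) = -7 + 3*(Z + Z) = -7 + 3*(2*Z) = -7 + 6*Z)
h(I) = 1/(1 + I)
L(g) = 1/(1 + 2*g) (L(g) = 1/(1 + (g + g)) = 1/(1 + 2*g))
z(E) = -9/(5 + E)
(500 + L(-1))/(z(10) + o(-14)) = (500 + 1/(1 + 2*(-1)))/(-9/(5 + 10) + (-7 + 6*(-14))) = (500 + 1/(1 - 2))/(-9/15 + (-7 - 84)) = (500 + 1/(-1))/(-9*1/15 - 91) = (500 - 1)/(-⅗ - 91) = 499/(-458/5) = 499*(-5/458) = -2495/458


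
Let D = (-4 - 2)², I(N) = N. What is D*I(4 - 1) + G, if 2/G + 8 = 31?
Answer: 2486/23 ≈ 108.09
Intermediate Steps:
G = 2/23 (G = 2/(-8 + 31) = 2/23 ≈ 0.086957)
D = 36 (D = (-6)² = 36)
D*I(4 - 1) + G = 36*(4 - 1) + 2/23 = 36*3 + 2/23 = 108 + 2/23 = 2486/23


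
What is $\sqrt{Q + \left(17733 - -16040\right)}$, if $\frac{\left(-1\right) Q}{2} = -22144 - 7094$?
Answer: $\sqrt{92249} \approx 303.73$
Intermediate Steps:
$Q = 58476$ ($Q = - 2 \left(-22144 - 7094\right) = \left(-2\right) \left(-29238\right) = 58476$)
$\sqrt{Q + \left(17733 - -16040\right)} = \sqrt{58476 + \left(17733 - -16040\right)} = \sqrt{58476 + \left(17733 + 16040\right)} = \sqrt{58476 + 33773} = \sqrt{92249}$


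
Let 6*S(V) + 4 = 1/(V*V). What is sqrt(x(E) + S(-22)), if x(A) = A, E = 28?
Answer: sqrt(52918)/44 ≈ 5.2282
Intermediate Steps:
S(V) = -2/3 + 1/(6*V**2) (S(V) = -2/3 + 1/(6*((V*V))) = -2/3 + 1/(6*(V**2)) = -2/3 + 1/(6*V**2))
sqrt(x(E) + S(-22)) = sqrt(28 + (-2/3 + (1/6)/(-22)**2)) = sqrt(28 + (-2/3 + (1/6)*(1/484))) = sqrt(28 + (-2/3 + 1/2904)) = sqrt(28 - 645/968) = sqrt(26459/968) = sqrt(52918)/44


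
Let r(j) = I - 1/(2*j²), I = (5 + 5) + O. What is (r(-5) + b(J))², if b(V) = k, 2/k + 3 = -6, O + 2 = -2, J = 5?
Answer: 6713281/202500 ≈ 33.152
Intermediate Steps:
O = -4 (O = -2 - 2 = -4)
k = -2/9 (k = 2/(-3 - 6) = 2/(-9) = 2*(-⅑) = -2/9 ≈ -0.22222)
b(V) = -2/9
I = 6 (I = (5 + 5) - 4 = 10 - 4 = 6)
r(j) = 6 - 1/(2*j²)
(r(-5) + b(J))² = ((6 - ½/(-5)²) - 2/9)² = ((6 - ½*1/25) - 2/9)² = ((6 - 1/50) - 2/9)² = (299/50 - 2/9)² = (2591/450)² = 6713281/202500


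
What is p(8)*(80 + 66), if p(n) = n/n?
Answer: 146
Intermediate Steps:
p(n) = 1
p(8)*(80 + 66) = 1*(80 + 66) = 1*146 = 146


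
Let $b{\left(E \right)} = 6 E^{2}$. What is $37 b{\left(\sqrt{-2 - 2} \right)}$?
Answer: $-888$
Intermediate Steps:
$37 b{\left(\sqrt{-2 - 2} \right)} = 37 \cdot 6 \left(\sqrt{-2 - 2}\right)^{2} = 37 \cdot 6 \left(\sqrt{-4}\right)^{2} = 37 \cdot 6 \left(2 i\right)^{2} = 37 \cdot 6 \left(-4\right) = 37 \left(-24\right) = -888$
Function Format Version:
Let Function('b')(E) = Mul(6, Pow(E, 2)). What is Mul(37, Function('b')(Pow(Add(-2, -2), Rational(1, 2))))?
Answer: -888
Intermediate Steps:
Mul(37, Function('b')(Pow(Add(-2, -2), Rational(1, 2)))) = Mul(37, Mul(6, Pow(Pow(Add(-2, -2), Rational(1, 2)), 2))) = Mul(37, Mul(6, Pow(Pow(-4, Rational(1, 2)), 2))) = Mul(37, Mul(6, Pow(Mul(2, I), 2))) = Mul(37, Mul(6, -4)) = Mul(37, -24) = -888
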